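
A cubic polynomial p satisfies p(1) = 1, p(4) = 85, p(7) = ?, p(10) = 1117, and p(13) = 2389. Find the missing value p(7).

On equispaced nodes a degree-3 polynomial has vanishing fourth forward difference, so
  p(1) - 4·p(4) + 6·p(7) - 4·p(10) + p(13) = 0.
Substituting the known values and solving for p(7):
  6·p(7) = 2418
  p(7) = 403.

403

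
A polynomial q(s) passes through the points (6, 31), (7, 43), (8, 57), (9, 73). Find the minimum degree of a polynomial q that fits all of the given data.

2

Divided differences on the nodes 6, 7, 8, 9:
  order 0: 31  43  57  73
  order 1: 12  14  16
  order 2: 1  1
  order 3: 0
The order-2 divided differences are all 1 (nonzero) and every higher order vanishes, so the data lies on a polynomial of degree exactly 2.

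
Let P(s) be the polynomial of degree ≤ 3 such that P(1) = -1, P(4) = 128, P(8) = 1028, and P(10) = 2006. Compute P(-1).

Write P(s) = as^3 + bs^2 + cs + d. Substituting each data point gives a linear system:
  a + b + c + d = -1
  64a + 16b + 4c + d = 128
  512a + 64b + 8c + d = 1028
  1000a + 100b + 10c + d = 2006
Solving the system yields a = 2, b = 0, c = 1, d = -4.
So P(s) = 2s^3 + s - 4.
Then P(-1) = -7.

-7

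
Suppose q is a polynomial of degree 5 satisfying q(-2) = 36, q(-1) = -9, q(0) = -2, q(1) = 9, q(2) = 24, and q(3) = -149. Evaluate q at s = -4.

2154

Write q(s) = as^5 + bs^4 + cs^3 + ds^2 + es + k. Substituting each data point gives a linear system:
  -32a + 16b - 8c + 4d - 2e + k = 36
  -a + b - c + d - e + k = -9
  k = -2
  a + b + c + d + e + k = 9
  32a + 16b + 8c + 4d + 2e + k = 24
  243a + 81b + 27c + 9d + 3e + k = -149
Solving the system yields a = -2, b = 2, c = 6, d = 0, e = 5, k = -2.
So q(s) = -2s^5 + 2s^4 + 6s^3 + 5s - 2.
Then q(-4) = 2154.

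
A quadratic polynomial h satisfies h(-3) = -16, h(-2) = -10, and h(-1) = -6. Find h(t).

Write h(t) = at^2 + bt + c. Substituting each data point gives a linear system:
  9a - 3b + c = -16
  4a - 2b + c = -10
  a - b + c = -6
Solving the system yields a = -1, b = 1, c = -4.
So h(t) = -t² + t - 4.
Check: h(-1) = -6. ✓

h(t) = -t^2 + t - 4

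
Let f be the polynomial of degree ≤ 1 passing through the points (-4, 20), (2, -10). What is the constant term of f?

0

Write f(x) = ax + b. Substituting each data point gives a linear system:
  -4a + b = 20
  2a + b = -10
Solving the system yields a = -5, b = 0.
So f(x) = -5x.
The constant term is 0.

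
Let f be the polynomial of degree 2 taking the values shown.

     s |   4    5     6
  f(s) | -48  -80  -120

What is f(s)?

f(s) = -4s^2 + 4s

Write f(s) = as^2 + bs + c. Substituting each data point gives a linear system:
  16a + 4b + c = -48
  25a + 5b + c = -80
  36a + 6b + c = -120
Solving the system yields a = -4, b = 4, c = 0.
So f(s) = -4s² + 4s.
Check: f(5) = -80. ✓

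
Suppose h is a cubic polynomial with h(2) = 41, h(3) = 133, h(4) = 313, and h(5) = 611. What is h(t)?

Using the Lagrange interpolation formula with nodes 2, 3, 4, 5:
  L_0(t) = (t - 3)(t - 4)(t - 5) / -6
  L_1(t) = (t - 2)(t - 4)(t - 5) / 2
  L_2(t) = (t - 2)(t - 3)(t - 5) / -2
  L_3(t) = (t - 2)(t - 3)(t - 4) / 6
Then h(t) = 41·L_0(t) + 133·L_1(t) + 313·L_2(t) + 611·L_3(t).
Expanding and collecting terms gives h(t) = 5t³ - t² + 2t + 1.
Check: h(4) = 313. ✓

h(t) = 5t^3 - t^2 + 2t + 1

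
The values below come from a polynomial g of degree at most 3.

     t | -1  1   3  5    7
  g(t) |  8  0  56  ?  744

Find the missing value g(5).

272

On equispaced nodes a degree-3 polynomial has vanishing fourth forward difference, so
  g(-1) - 4·g(1) + 6·g(3) - 4·g(5) + g(7) = 0.
Substituting the known values and solving for g(5):
  -4·g(5) = -1088
  g(5) = 272.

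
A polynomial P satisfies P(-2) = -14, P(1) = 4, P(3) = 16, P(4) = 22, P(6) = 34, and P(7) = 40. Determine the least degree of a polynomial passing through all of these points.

1

Divided differences on the nodes -2, 1, 3, 4, 6, 7:
  order 0: -14  4  16  22  34  40
  order 1: 6  6  6  6  6
  order 2: 0  0  0  0
  order 3: 0  0  0
  order 4: 0  0
  order 5: 0
The order-1 divided differences are all 6 (nonzero) and every higher order vanishes, so the data lies on a polynomial of degree exactly 1.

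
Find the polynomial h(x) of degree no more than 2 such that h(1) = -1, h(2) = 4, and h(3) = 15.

h(x) = 3x^2 - 4x

Using the Lagrange interpolation formula with nodes 1, 2, 3:
  L_0(x) = (x - 2)(x - 3) / 2
  L_1(x) = (x - 1)(x - 3) / -1
  L_2(x) = (x - 1)(x - 2) / 2
Then h(x) = -1·L_0(x) + 4·L_1(x) + 15·L_2(x).
Expanding and collecting terms gives h(x) = 3x^2 - 4x.
Check: h(3) = 15. ✓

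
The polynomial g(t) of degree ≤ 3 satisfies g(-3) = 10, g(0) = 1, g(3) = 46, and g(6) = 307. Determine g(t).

Using the Lagrange interpolation formula with nodes -3, 0, 3, 6:
  L_0(t) = t(t - 3)(t - 6) / -162
  L_1(t) = (t + 3)(t - 3)(t - 6) / 54
  L_2(t) = (t + 3)t(t - 6) / -54
  L_3(t) = (t + 3)t(t - 3) / 162
Then g(t) = 10·L_0(t) + 1·L_1(t) + 46·L_2(t) + 307·L_3(t).
Expanding and collecting terms gives g(t) = t^3 + 3t^2 - 3t + 1.
Check: g(3) = 46. ✓

g(t) = t^3 + 3t^2 - 3t + 1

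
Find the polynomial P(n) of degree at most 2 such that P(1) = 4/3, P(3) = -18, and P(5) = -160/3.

P(n) = -2n^2 - (5/3)n + 5

Using the Lagrange interpolation formula with nodes 1, 3, 5:
  L_0(n) = (n - 3)(n - 5) / 8
  L_1(n) = (n - 1)(n - 5) / -4
  L_2(n) = (n - 1)(n - 3) / 8
Then P(n) = 4/3·L_0(n) - 18·L_1(n) - 160/3·L_2(n).
Expanding and collecting terms gives P(n) = -2n^2 - (5/3)n + 5.
Check: P(3) = -18. ✓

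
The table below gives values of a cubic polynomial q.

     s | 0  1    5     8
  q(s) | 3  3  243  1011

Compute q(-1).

3

Using the Lagrange interpolation formula with nodes 0, 1, 5, 8:
  L_0(s) = (s - 1)(s - 5)(s - 8) / -40
  L_1(s) = s(s - 5)(s - 8) / 28
  L_2(s) = s(s - 1)(s - 8) / -60
  L_3(s) = s(s - 1)(s - 5) / 168
Then q(s) = 3·L_0(s) + 3·L_1(s) + 243·L_2(s) + 1011·L_3(s).
Expanding and collecting terms gives q(s) = 2s^3 - 2s + 3.
Evaluating at s = -1: q(-1) = 3.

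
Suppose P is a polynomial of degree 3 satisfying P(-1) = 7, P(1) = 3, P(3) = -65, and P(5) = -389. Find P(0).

Write P(n) = an^3 + bn^2 + cn + d. Substituting each data point gives a linear system:
  -a + b - c + d = 7
  a + b + c + d = 3
  27a + 9b + 3c + d = -65
  125a + 25b + 5c + d = -389
Solving the system yields a = -4, b = 4, c = 2, d = 1.
So P(n) = -4n^3 + 4n^2 + 2n + 1.
Then P(0) = 1.

1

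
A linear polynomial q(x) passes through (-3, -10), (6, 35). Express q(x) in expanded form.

Using the Lagrange interpolation formula with nodes -3, 6:
  L_0(x) = (x - 6) / -9
  L_1(x) = (x + 3) / 9
Then q(x) = -10·L_0(x) + 35·L_1(x).
Expanding and collecting terms gives q(x) = 5x + 5.
Check: q(-3) = -10. ✓

q(x) = 5x + 5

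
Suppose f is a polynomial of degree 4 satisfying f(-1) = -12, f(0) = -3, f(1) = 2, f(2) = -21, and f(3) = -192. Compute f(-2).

-97

Using the Lagrange interpolation formula with nodes -1, 0, 1, 2, 3:
  L_0(s) = s(s - 1)(s - 2)(s - 3) / 24
  L_1(s) = (s + 1)(s - 1)(s - 2)(s - 3) / -6
  L_2(s) = (s + 1)s(s - 2)(s - 3) / 4
  L_3(s) = (s + 1)s(s - 1)(s - 3) / -6
  L_4(s) = (s + 1)s(s - 1)(s - 2) / 24
Then f(s) = -12·L_0(s) - 3·L_1(s) + 2·L_2(s) - 21·L_3(s) - 192·L_4(s).
Expanding and collecting terms gives f(s) = -4s^4 + 4s^3 + 2s^2 + 3s - 3.
Evaluating at s = -2: f(-2) = -97.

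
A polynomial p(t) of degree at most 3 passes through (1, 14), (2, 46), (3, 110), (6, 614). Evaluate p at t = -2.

Using the Lagrange interpolation formula with nodes 1, 2, 3, 6:
  L_0(t) = (t - 2)(t - 3)(t - 6) / -10
  L_1(t) = (t - 1)(t - 3)(t - 6) / 4
  L_2(t) = (t - 1)(t - 2)(t - 6) / -6
  L_3(t) = (t - 1)(t - 2)(t - 3) / 60
Then p(t) = 14·L_0(t) + 46·L_1(t) + 110·L_2(t) + 614·L_3(t).
Expanding and collecting terms gives p(t) = 2t³ + 4t² + 6t + 2.
Evaluating at t = -2: p(-2) = -10.

-10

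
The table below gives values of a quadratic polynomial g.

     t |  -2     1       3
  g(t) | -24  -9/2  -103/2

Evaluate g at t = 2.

Using the Lagrange interpolation formula with nodes -2, 1, 3:
  L_0(t) = (t - 1)(t - 3) / 15
  L_1(t) = (t + 2)(t - 3) / -6
  L_2(t) = (t + 2)(t - 1) / 10
Then g(t) = -24·L_0(t) - 9/2·L_1(t) - 103/2·L_2(t).
Expanding and collecting terms gives g(t) = -6t^2 + (1/2)t + 1.
Evaluating at t = 2: g(2) = -22.

-22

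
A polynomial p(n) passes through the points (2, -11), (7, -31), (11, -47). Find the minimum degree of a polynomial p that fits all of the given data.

1

Divided differences on the nodes 2, 7, 11:
  order 0: -11  -31  -47
  order 1: -4  -4
  order 2: 0
The order-1 divided differences are all -4 (nonzero) and every higher order vanishes, so the data lies on a polynomial of degree exactly 1.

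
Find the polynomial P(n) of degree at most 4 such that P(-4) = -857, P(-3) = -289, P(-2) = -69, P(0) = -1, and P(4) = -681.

P(n) = -3n^4 + n^3 + 6n - 1

Write P(n) = an^4 + bn^3 + cn^2 + dn + e. Substituting each data point gives a linear system:
  256a - 64b + 16c - 4d + e = -857
  81a - 27b + 9c - 3d + e = -289
  16a - 8b + 4c - 2d + e = -69
  e = -1
  256a + 64b + 16c + 4d + e = -681
Solving the system yields a = -3, b = 1, c = 0, d = 6, e = -1.
So P(n) = -3n^4 + n^3 + 6n - 1.
Check: P(-2) = -69. ✓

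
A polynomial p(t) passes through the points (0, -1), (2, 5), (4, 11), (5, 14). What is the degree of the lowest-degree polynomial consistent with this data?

Divided differences on the nodes 0, 2, 4, 5:
  order 0: -1  5  11  14
  order 1: 3  3  3
  order 2: 0  0
  order 3: 0
The order-1 divided differences are all 3 (nonzero) and every higher order vanishes, so the data lies on a polynomial of degree exactly 1.

1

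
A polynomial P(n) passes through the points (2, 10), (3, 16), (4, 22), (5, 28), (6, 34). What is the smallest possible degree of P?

1

Forward differences of the values at n = 2, 3, 4, 5, 6:
  P  : 10  16  22  28  34
  Δ  : 6  6  6  6
  Δ^2: 0  0  0
  Δ^3: 0  0
  Δ^4: 0
The first differences are constant (6) and nonzero, while all higher differences vanish, so the minimal degree is 1.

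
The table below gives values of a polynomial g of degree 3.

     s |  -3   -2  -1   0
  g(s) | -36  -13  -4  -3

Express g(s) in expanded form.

g(s) = s^3 - s^2 - s - 3

Using the Lagrange interpolation formula with nodes -3, -2, -1, 0:
  L_0(s) = (s + 2)(s + 1)s / -6
  L_1(s) = (s + 3)(s + 1)s / 2
  L_2(s) = (s + 3)(s + 2)s / -2
  L_3(s) = (s + 3)(s + 2)(s + 1) / 6
Then g(s) = -36·L_0(s) - 13·L_1(s) - 4·L_2(s) - 3·L_3(s).
Expanding and collecting terms gives g(s) = s^3 - s^2 - s - 3.
Check: g(0) = -3. ✓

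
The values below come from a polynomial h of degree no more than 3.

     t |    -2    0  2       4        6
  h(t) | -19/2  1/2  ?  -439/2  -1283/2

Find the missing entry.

-75/2

On equispaced nodes a degree-3 polynomial has vanishing fourth forward difference, so
  h(-2) - 4·h(0) + 6·h(2) - 4·h(4) + h(6) = 0.
Substituting the known values and solving for h(2):
  6·h(2) = -225
  h(2) = -75/2.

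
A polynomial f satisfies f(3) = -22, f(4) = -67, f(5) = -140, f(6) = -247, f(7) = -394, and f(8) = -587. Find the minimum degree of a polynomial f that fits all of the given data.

3

Forward differences of the values at n = 3, 4, 5, 6, 7, 8:
  f  : -22  -67  -140  -247  -394  -587
  Δ  : -45  -73  -107  -147  -193
  Δ^2: -28  -34  -40  -46
  Δ^3: -6  -6  -6
  Δ^4: 0  0
  Δ^5: 0
The third differences are constant (-6) and nonzero, while all higher differences vanish, so the minimal degree is 3.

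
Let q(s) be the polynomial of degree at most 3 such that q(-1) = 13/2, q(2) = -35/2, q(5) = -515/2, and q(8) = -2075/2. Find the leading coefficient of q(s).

Write q(s) = as^3 + bs^2 + cs + d. Substituting each data point gives a linear system:
  -a + b - c + d = 13/2
  8a + 4b + 2c + d = -35/2
  125a + 25b + 5c + d = -515/2
  512a + 64b + 8c + d = -2075/2
Solving the system yields a = -2, b = 0, c = -2, d = 5/2.
So q(s) = -2s³ - 2s + 5/2.
The leading coefficient is -2.

-2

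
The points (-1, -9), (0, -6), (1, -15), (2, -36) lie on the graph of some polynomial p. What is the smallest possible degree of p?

Forward differences of the values at n = -1, 0, 1, 2:
  p  : -9  -6  -15  -36
  Δ  : 3  -9  -21
  Δ^2: -12  -12
  Δ^3: 0
The second differences are constant (-12) and nonzero, while all higher differences vanish, so the minimal degree is 2.

2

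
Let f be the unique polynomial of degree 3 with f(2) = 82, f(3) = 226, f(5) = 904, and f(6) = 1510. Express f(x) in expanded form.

Write f(x) = ax^3 + bx^2 + cx + d. Substituting each data point gives a linear system:
  8a + 4b + 2c + d = 82
  27a + 9b + 3c + d = 226
  125a + 25b + 5c + d = 904
  216a + 36b + 6c + d = 1510
Solving the system yields a = 6, b = 5, c = 5, d = 4.
So f(x) = 6x^3 + 5x^2 + 5x + 4.
Check: f(5) = 904. ✓

f(x) = 6x^3 + 5x^2 + 5x + 4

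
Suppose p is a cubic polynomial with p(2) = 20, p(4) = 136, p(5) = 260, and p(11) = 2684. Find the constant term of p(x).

Write p(x) = ax^3 + bx^2 + cx + d. Substituting each data point gives a linear system:
  8a + 4b + 2c + d = 20
  64a + 16b + 4c + d = 136
  125a + 25b + 5c + d = 260
  1331a + 121b + 11c + d = 2684
Solving the system yields a = 2, b = 0, c = 2, d = 0.
So p(x) = 2x^3 + 2x.
The constant term is 0.

0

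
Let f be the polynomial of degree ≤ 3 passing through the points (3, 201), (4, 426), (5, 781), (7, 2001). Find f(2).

Using the Lagrange interpolation formula with nodes 3, 4, 5, 7:
  L_0(u) = (u - 4)(u - 5)(u - 7) / -8
  L_1(u) = (u - 3)(u - 5)(u - 7) / 3
  L_2(u) = (u - 3)(u - 4)(u - 7) / -4
  L_3(u) = (u - 3)(u - 4)(u - 5) / 24
Then f(u) = 201·L_0(u) + 426·L_1(u) + 781·L_2(u) + 2001·L_3(u).
Expanding and collecting terms gives f(u) = 5u^3 + 5u^2 + 5u + 6.
Evaluating at u = 2: f(2) = 76.

76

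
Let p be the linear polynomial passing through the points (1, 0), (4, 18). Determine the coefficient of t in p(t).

Write p(t) = at + b. Substituting each data point gives a linear system:
  a + b = 0
  4a + b = 18
Solving the system yields a = 6, b = -6.
So p(t) = 6t - 6.
The leading coefficient is 6.

6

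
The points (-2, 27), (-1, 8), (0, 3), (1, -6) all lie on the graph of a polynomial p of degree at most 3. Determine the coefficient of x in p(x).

Write p(x) = ax^3 + bx^2 + cx + d. Substituting each data point gives a linear system:
  -8a + 4b - 2c + d = 27
  -a + b - c + d = 8
  d = 3
  a + b + c + d = -6
Solving the system yields a = -3, b = -2, c = -4, d = 3.
So p(x) = -3x^3 - 2x^2 - 4x + 3.
The coefficient of x is -4.

-4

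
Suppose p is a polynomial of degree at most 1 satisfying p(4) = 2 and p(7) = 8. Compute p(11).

16

Write p(t) = at + b. Substituting each data point gives a linear system:
  4a + b = 2
  7a + b = 8
Solving the system yields a = 2, b = -6.
So p(t) = 2t - 6.
Then p(11) = 16.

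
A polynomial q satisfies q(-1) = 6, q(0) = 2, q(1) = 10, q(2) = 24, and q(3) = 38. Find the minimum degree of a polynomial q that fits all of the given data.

3

Forward differences of the values at x = -1, 0, 1, 2, 3:
  q  : 6  2  10  24  38
  Δ  : -4  8  14  14
  Δ^2: 12  6  0
  Δ^3: -6  -6
  Δ^4: 0
The third differences are constant (-6) and nonzero, while all higher differences vanish, so the minimal degree is 3.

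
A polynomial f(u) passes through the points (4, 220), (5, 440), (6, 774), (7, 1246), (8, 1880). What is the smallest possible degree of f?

3

Forward differences of the values at u = 4, 5, 6, 7, 8:
  f  : 220  440  774  1246  1880
  Δ  : 220  334  472  634
  Δ^2: 114  138  162
  Δ^3: 24  24
  Δ^4: 0
The third differences are constant (24) and nonzero, while all higher differences vanish, so the minimal degree is 3.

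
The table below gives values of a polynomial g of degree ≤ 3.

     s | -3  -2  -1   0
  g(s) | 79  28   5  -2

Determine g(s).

Using the Lagrange interpolation formula with nodes -3, -2, -1, 0:
  L_0(s) = (s + 2)(s + 1)s / -6
  L_1(s) = (s + 3)(s + 1)s / 2
  L_2(s) = (s + 3)(s + 2)s / -2
  L_3(s) = (s + 3)(s + 2)(s + 1) / 6
Then g(s) = 79·L_0(s) + 28·L_1(s) + 5·L_2(s) - 2·L_3(s).
Expanding and collecting terms gives g(s) = -2s^3 + 2s^2 - 3s - 2.
Check: g(-3) = 79. ✓

g(s) = -2s^3 + 2s^2 - 3s - 2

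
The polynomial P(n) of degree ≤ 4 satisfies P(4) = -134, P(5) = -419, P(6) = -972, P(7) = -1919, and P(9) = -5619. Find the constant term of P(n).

6

Write P(n) = an^4 + bn^3 + cn^2 + dn + e. Substituting each data point gives a linear system:
  256a + 64b + 16c + 4d + e = -134
  625a + 125b + 25c + 5d + e = -419
  1296a + 216b + 36c + 6d + e = -972
  2401a + 343b + 49c + 7d + e = -1919
  6561a + 729b + 81c + 9d + e = -5619
Solving the system yields a = -1, b = 1, c = 2, d = 5, e = 6.
So P(n) = -n^4 + n^3 + 2n^2 + 5n + 6.
The constant term is 6.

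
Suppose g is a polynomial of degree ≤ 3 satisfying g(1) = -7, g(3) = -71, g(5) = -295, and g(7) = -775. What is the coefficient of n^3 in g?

-2

Write g(n) = an^3 + bn^2 + cn + d. Substituting each data point gives a linear system:
  a + b + c + d = -7
  27a + 9b + 3c + d = -71
  125a + 25b + 5c + d = -295
  343a + 49b + 7c + d = -775
Solving the system yields a = -2, b = -2, c = 2, d = -5.
So g(n) = -2n³ - 2n² + 2n - 5.
The leading coefficient is -2.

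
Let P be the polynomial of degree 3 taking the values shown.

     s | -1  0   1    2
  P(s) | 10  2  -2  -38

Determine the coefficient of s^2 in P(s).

2

Write P(s) = as^3 + bs^2 + cs + d. Substituting each data point gives a linear system:
  -a + b - c + d = 10
  d = 2
  a + b + c + d = -2
  8a + 4b + 2c + d = -38
Solving the system yields a = -6, b = 2, c = 0, d = 2.
So P(s) = -6s^3 + 2s^2 + 2.
The coefficient of s^2 is 2.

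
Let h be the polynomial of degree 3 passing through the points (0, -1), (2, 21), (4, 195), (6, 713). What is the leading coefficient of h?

4

Write h(t) = at^3 + bt^2 + ct + d. Substituting each data point gives a linear system:
  d = -1
  8a + 4b + 2c + d = 21
  64a + 16b + 4c + d = 195
  216a + 36b + 6c + d = 713
Solving the system yields a = 4, b = -5, c = 5, d = -1.
So h(t) = 4t³ - 5t² + 5t - 1.
The leading coefficient is 4.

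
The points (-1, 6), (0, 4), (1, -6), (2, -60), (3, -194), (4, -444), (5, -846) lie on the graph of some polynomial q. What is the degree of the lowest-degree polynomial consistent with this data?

Forward differences of the values at t = -1, 0, 1, 2, 3, 4, 5:
  q  : 6  4  -6  -60  -194  -444  -846
  Δ  : -2  -10  -54  -134  -250  -402
  Δ^2: -8  -44  -80  -116  -152
  Δ^3: -36  -36  -36  -36
  Δ^4: 0  0  0
  Δ^5: 0  0
  Δ^6: 0
The third differences are constant (-36) and nonzero, while all higher differences vanish, so the minimal degree is 3.

3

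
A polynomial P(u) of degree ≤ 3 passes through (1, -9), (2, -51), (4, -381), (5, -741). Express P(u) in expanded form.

Using the Lagrange interpolation formula with nodes 1, 2, 4, 5:
  L_0(u) = (u - 2)(u - 4)(u - 5) / -12
  L_1(u) = (u - 1)(u - 4)(u - 5) / 6
  L_2(u) = (u - 1)(u - 2)(u - 5) / -6
  L_3(u) = (u - 1)(u - 2)(u - 4) / 12
Then P(u) = -9·L_0(u) - 51·L_1(u) - 381·L_2(u) - 741·L_3(u).
Expanding and collecting terms gives P(u) = -6u³ + u² - 3u - 1.
Check: P(2) = -51. ✓

P(u) = -6u^3 + u^2 - 3u - 1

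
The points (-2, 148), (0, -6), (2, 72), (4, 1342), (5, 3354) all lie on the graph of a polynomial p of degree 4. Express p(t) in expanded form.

p(t) = 6t^4 - 4t^3 + 5t^2 - 3t - 6

Write p(t) = at^4 + bt^3 + ct^2 + dt + e. Substituting each data point gives a linear system:
  16a - 8b + 4c - 2d + e = 148
  e = -6
  16a + 8b + 4c + 2d + e = 72
  256a + 64b + 16c + 4d + e = 1342
  625a + 125b + 25c + 5d + e = 3354
Solving the system yields a = 6, b = -4, c = 5, d = -3, e = -6.
So p(t) = 6t^4 - 4t^3 + 5t^2 - 3t - 6.
Check: p(5) = 3354. ✓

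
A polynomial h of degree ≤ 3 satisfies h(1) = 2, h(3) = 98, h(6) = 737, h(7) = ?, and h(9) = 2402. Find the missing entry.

The 4 known points determine the degree-3 polynomial uniquely.
Write h(u) = au^3 + bu^2 + cu + d. Substituting each data point gives a linear system:
  a + b + c + d = 2
  27a + 9b + 3c + d = 98
  216a + 36b + 6c + d = 737
  729a + 81b + 9c + d = 2402
Solving the system yields a = 3, b = 3, c = -3, d = -1.
So h(u) = 3u^3 + 3u^2 - 3u - 1.
Then h(7) = 1154.

1154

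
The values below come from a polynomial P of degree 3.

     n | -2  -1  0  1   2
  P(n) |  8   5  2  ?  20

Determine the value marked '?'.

On equispaced nodes a degree-3 polynomial has vanishing fourth forward difference, so
  P(-2) - 4·P(-1) + 6·P(0) - 4·P(1) + P(2) = 0.
Substituting the known values and solving for P(1):
  -4·P(1) = -20
  P(1) = 5.

5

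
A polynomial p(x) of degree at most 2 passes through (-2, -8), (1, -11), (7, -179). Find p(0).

Write p(x) = ax^2 + bx + c. Substituting each data point gives a linear system:
  4a - 2b + c = -8
  a + b + c = -11
  49a + 7b + c = -179
Solving the system yields a = -3, b = -4, c = -4.
So p(x) = -3x^2 - 4x - 4.
Then p(0) = -4.

-4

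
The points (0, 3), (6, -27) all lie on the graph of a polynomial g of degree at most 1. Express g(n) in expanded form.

Write g(n) = an + b. Substituting each data point gives a linear system:
  b = 3
  6a + b = -27
Solving the system yields a = -5, b = 3.
So g(n) = -5n + 3.
Check: g(6) = -27. ✓

g(n) = -5n + 3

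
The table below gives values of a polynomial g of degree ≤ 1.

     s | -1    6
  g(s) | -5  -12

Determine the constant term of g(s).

-6

Write g(s) = as + b. Substituting each data point gives a linear system:
  -a + b = -5
  6a + b = -12
Solving the system yields a = -1, b = -6.
So g(s) = -s - 6.
The constant term is -6.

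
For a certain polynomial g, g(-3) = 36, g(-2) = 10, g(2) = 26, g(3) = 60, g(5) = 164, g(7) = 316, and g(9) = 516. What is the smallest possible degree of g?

Divided differences on the nodes -3, -2, 2, 3, 5, 7, 9:
  order 0: 36  10  26  60  164  316  516
  order 1: -26  4  34  52  76  100
  order 2: 6  6  6  6  6
  order 3: 0  0  0  0
  order 4: 0  0  0
  order 5: 0  0
  order 6: 0
The order-2 divided differences are all 6 (nonzero) and every higher order vanishes, so the data lies on a polynomial of degree exactly 2.

2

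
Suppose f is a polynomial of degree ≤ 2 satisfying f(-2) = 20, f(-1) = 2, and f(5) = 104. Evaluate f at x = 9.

372

Write f(x) = ax^2 + bx + c. Substituting each data point gives a linear system:
  4a - 2b + c = 20
  a - b + c = 2
  25a + 5b + c = 104
Solving the system yields a = 5, b = -3, c = -6.
So f(x) = 5x^2 - 3x - 6.
Then f(9) = 372.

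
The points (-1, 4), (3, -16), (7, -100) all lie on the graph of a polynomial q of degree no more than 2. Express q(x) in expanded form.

q(x) = -2x^2 - x + 5

Using the Lagrange interpolation formula with nodes -1, 3, 7:
  L_0(x) = (x - 3)(x - 7) / 32
  L_1(x) = (x + 1)(x - 7) / -16
  L_2(x) = (x + 1)(x - 3) / 32
Then q(x) = 4·L_0(x) - 16·L_1(x) - 100·L_2(x).
Expanding and collecting terms gives q(x) = -2x^2 - x + 5.
Check: q(3) = -16. ✓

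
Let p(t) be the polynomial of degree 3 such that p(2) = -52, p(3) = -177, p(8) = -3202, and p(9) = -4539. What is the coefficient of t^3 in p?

Write p(t) = at^3 + bt^2 + ct + d. Substituting each data point gives a linear system:
  8a + 4b + 2c + d = -52
  27a + 9b + 3c + d = -177
  512a + 64b + 8c + d = -3202
  729a + 81b + 9c + d = -4539
Solving the system yields a = -6, b = -2, c = -1, d = 6.
So p(t) = -6t^3 - 2t^2 - t + 6.
The leading coefficient is -6.

-6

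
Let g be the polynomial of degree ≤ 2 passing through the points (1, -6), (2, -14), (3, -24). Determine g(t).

g(t) = -t^2 - 5t

Using the Lagrange interpolation formula with nodes 1, 2, 3:
  L_0(t) = (t - 2)(t - 3) / 2
  L_1(t) = (t - 1)(t - 3) / -1
  L_2(t) = (t - 1)(t - 2) / 2
Then g(t) = -6·L_0(t) - 14·L_1(t) - 24·L_2(t).
Expanding and collecting terms gives g(t) = -t^2 - 5t.
Check: g(1) = -6. ✓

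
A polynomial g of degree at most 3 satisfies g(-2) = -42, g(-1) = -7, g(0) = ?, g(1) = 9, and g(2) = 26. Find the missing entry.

On equispaced nodes a degree-3 polynomial has vanishing fourth forward difference, so
  g(-2) - 4·g(-1) + 6·g(0) - 4·g(1) + g(2) = 0.
Substituting the known values and solving for g(0):
  6·g(0) = 24
  g(0) = 4.

4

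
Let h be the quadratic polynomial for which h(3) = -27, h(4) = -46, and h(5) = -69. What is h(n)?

h(n) = -2n^2 - 5n + 6

Write h(n) = an^2 + bn + c. Substituting each data point gives a linear system:
  9a + 3b + c = -27
  16a + 4b + c = -46
  25a + 5b + c = -69
Solving the system yields a = -2, b = -5, c = 6.
So h(n) = -2n² - 5n + 6.
Check: h(5) = -69. ✓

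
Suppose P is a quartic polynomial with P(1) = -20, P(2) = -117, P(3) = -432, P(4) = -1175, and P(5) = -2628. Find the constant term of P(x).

-3

Write P(x) = ax^4 + bx^3 + cx^2 + dx + e. Substituting each data point gives a linear system:
  a + b + c + d + e = -20
  16a + 8b + 4c + 2d + e = -117
  81a + 27b + 9c + 3d + e = -432
  256a + 64b + 16c + 4d + e = -1175
  625a + 125b + 25c + 5d + e = -2628
Solving the system yields a = -3, b = -5, c = -4, d = -5, e = -3.
So P(x) = -3x⁴ - 5x³ - 4x² - 5x - 3.
The constant term is -3.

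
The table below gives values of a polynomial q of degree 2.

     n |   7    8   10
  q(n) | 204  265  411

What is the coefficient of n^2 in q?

Write q(n) = an^2 + bn + c. Substituting each data point gives a linear system:
  49a + 7b + c = 204
  64a + 8b + c = 265
  100a + 10b + c = 411
Solving the system yields a = 4, b = 1, c = 1.
So q(n) = 4n^2 + n + 1.
The leading coefficient is 4.

4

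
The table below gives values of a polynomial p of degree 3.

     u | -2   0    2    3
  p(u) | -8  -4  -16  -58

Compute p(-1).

-10

Write p(u) = au^3 + bu^2 + cu + d. Substituting each data point gives a linear system:
  -8a + 4b - 2c + d = -8
  d = -4
  8a + 4b + 2c + d = -16
  27a + 9b + 3c + d = -58
Solving the system yields a = -2, b = -2, c = 6, d = -4.
So p(u) = -2u^3 - 2u^2 + 6u - 4.
Then p(-1) = -10.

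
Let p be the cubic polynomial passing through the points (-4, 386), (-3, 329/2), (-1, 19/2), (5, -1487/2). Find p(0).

Write p(n) = an^3 + bn^2 + cn + d. Substituting each data point gives a linear system:
  -64a + 16b - 4c + d = 386
  -27a + 9b - 3c + d = 329/2
  -a + b - c + d = 19/2
  125a + 25b + 5c + d = -1487/2
Solving the system yields a = -6, b = 0, c = 1/2, d = 4.
So p(n) = -6n^3 + (1/2)n + 4.
Then p(0) = 4.

4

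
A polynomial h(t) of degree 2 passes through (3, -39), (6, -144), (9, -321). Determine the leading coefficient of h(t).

-4

Write h(t) = at^2 + bt + c. Substituting each data point gives a linear system:
  9a + 3b + c = -39
  36a + 6b + c = -144
  81a + 9b + c = -321
Solving the system yields a = -4, b = 1, c = -6.
So h(t) = -4t^2 + t - 6.
The leading coefficient is -4.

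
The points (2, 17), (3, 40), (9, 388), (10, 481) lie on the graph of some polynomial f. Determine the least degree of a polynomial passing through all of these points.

2

Divided differences on the nodes 2, 3, 9, 10:
  order 0: 17  40  388  481
  order 1: 23  58  93
  order 2: 5  5
  order 3: 0
The order-2 divided differences are all 5 (nonzero) and every higher order vanishes, so the data lies on a polynomial of degree exactly 2.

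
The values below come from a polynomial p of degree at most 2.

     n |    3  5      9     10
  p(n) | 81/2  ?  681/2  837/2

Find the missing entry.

The 3 known points determine the degree-2 polynomial uniquely.
Write p(n) = an^2 + bn + c. Substituting each data point gives a linear system:
  9a + 3b + c = 81/2
  81a + 9b + c = 681/2
  100a + 10b + c = 837/2
Solving the system yields a = 4, b = 2, c = -3/2.
So p(n) = 4n^2 + 2n - 3/2.
Then p(5) = 217/2.

217/2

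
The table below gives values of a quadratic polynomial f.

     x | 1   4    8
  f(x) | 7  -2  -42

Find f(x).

f(x) = -x^2 + 2x + 6

Using the Lagrange interpolation formula with nodes 1, 4, 8:
  L_0(x) = (x - 4)(x - 8) / 21
  L_1(x) = (x - 1)(x - 8) / -12
  L_2(x) = (x - 1)(x - 4) / 28
Then f(x) = 7·L_0(x) - 2·L_1(x) - 42·L_2(x).
Expanding and collecting terms gives f(x) = -x^2 + 2x + 6.
Check: f(8) = -42. ✓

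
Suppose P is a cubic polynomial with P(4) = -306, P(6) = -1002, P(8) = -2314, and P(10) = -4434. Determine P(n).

P(n) = -4n^3 - 5n^2 + 6n + 6

Write P(n) = an^3 + bn^2 + cn + d. Substituting each data point gives a linear system:
  64a + 16b + 4c + d = -306
  216a + 36b + 6c + d = -1002
  512a + 64b + 8c + d = -2314
  1000a + 100b + 10c + d = -4434
Solving the system yields a = -4, b = -5, c = 6, d = 6.
So P(n) = -4n³ - 5n² + 6n + 6.
Check: P(4) = -306. ✓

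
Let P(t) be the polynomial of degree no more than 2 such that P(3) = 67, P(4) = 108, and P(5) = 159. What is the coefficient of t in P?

6

Write P(t) = at^2 + bt + c. Substituting each data point gives a linear system:
  9a + 3b + c = 67
  16a + 4b + c = 108
  25a + 5b + c = 159
Solving the system yields a = 5, b = 6, c = 4.
So P(t) = 5t^2 + 6t + 4.
The coefficient of t is 6.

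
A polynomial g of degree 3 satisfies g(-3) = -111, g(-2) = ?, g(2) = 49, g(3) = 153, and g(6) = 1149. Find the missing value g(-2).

-27

The 4 known points determine the degree-3 polynomial uniquely.
Write g(n) = an^3 + bn^2 + cn + d. Substituting each data point gives a linear system:
  -27a + 9b - 3c + d = -111
  8a + 4b + 2c + d = 49
  27a + 9b + 3c + d = 153
  216a + 36b + 6c + d = 1149
Solving the system yields a = 5, b = 2, c = -1, d = 3.
So g(n) = 5n^3 + 2n^2 - n + 3.
Then g(-2) = -27.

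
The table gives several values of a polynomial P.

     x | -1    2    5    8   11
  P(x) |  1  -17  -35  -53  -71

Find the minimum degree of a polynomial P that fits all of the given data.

1

Forward differences of the values at x = -1, 2, 5, 8, 11:
  P  : 1  -17  -35  -53  -71
  Δ  : -18  -18  -18  -18
  Δ^2: 0  0  0
  Δ^3: 0  0
  Δ^4: 0
The first differences are constant (-18) and nonzero, while all higher differences vanish, so the minimal degree is 1.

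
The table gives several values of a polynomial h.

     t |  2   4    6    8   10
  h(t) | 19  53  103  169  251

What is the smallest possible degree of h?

2

Forward differences of the values at t = 2, 4, 6, 8, 10:
  h  : 19  53  103  169  251
  Δ  : 34  50  66  82
  Δ^2: 16  16  16
  Δ^3: 0  0
  Δ^4: 0
The second differences are constant (16) and nonzero, while all higher differences vanish, so the minimal degree is 2.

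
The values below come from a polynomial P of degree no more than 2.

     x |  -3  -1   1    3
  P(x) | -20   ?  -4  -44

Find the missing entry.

4

On equispaced nodes a degree-2 polynomial has vanishing third forward difference, so
  - P(-3) + 3·P(-1) - 3·P(1) + P(3) = 0.
Substituting the known values and solving for P(-1):
  3·P(-1) = 12
  P(-1) = 4.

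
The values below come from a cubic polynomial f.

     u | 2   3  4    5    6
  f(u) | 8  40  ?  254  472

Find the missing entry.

On equispaced nodes a degree-3 polynomial has vanishing fourth forward difference, so
  f(2) - 4·f(3) + 6·f(4) - 4·f(5) + f(6) = 0.
Substituting the known values and solving for f(4):
  6·f(4) = 696
  f(4) = 116.

116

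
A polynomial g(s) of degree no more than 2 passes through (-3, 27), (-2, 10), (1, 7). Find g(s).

Write g(s) = as^2 + bs + c. Substituting each data point gives a linear system:
  9a - 3b + c = 27
  4a - 2b + c = 10
  a + b + c = 7
Solving the system yields a = 4, b = 3, c = 0.
So g(s) = 4s² + 3s.
Check: g(-2) = 10. ✓

g(s) = 4s^2 + 3s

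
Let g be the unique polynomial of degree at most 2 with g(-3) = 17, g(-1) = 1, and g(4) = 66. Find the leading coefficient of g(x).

3

Write g(x) = ax^2 + bx + c. Substituting each data point gives a linear system:
  9a - 3b + c = 17
  a - b + c = 1
  16a + 4b + c = 66
Solving the system yields a = 3, b = 4, c = 2.
So g(x) = 3x^2 + 4x + 2.
The leading coefficient is 3.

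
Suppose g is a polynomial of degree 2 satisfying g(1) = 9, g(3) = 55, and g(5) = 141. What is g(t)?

g(t) = 5t^2 + 3t + 1

Using the Lagrange interpolation formula with nodes 1, 3, 5:
  L_0(t) = (t - 3)(t - 5) / 8
  L_1(t) = (t - 1)(t - 5) / -4
  L_2(t) = (t - 1)(t - 3) / 8
Then g(t) = 9·L_0(t) + 55·L_1(t) + 141·L_2(t).
Expanding and collecting terms gives g(t) = 5t^2 + 3t + 1.
Check: g(1) = 9. ✓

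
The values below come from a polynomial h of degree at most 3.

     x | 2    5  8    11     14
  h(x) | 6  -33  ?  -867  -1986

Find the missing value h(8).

-270

The 4 known points determine the degree-3 polynomial uniquely.
Write h(x) = ax^3 + bx^2 + cx + d. Substituting each data point gives a linear system:
  8a + 4b + 2c + d = 6
  125a + 25b + 5c + d = -33
  1331a + 121b + 11c + d = -867
  2744a + 196b + 14c + d = -1986
Solving the system yields a = -1, b = 4, c = -2, d = 2.
So h(x) = -x^3 + 4x^2 - 2x + 2.
Then h(8) = -270.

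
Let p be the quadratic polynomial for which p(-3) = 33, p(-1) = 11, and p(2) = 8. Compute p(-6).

Write p(x) = ax^2 + bx + c. Substituting each data point gives a linear system:
  9a - 3b + c = 33
  a - b + c = 11
  4a + 2b + c = 8
Solving the system yields a = 2, b = -3, c = 6.
So p(x) = 2x^2 - 3x + 6.
Then p(-6) = 96.

96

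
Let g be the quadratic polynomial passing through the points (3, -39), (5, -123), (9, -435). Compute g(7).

Using the Lagrange interpolation formula with nodes 3, 5, 9:
  L_0(n) = (n - 5)(n - 9) / 12
  L_1(n) = (n - 3)(n - 9) / -8
  L_2(n) = (n - 3)(n - 5) / 24
Then g(n) = -39·L_0(n) - 123·L_1(n) - 435·L_2(n).
Expanding and collecting terms gives g(n) = -6n² + 6n - 3.
Evaluating at n = 7: g(7) = -255.

-255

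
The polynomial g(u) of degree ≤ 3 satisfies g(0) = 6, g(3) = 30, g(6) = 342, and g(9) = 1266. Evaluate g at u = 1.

2

Using the Lagrange interpolation formula with nodes 0, 3, 6, 9:
  L_0(u) = (u - 3)(u - 6)(u - 9) / -162
  L_1(u) = u(u - 6)(u - 9) / 54
  L_2(u) = u(u - 3)(u - 9) / -54
  L_3(u) = u(u - 3)(u - 6) / 162
Then g(u) = 6·L_0(u) + 30·L_1(u) + 342·L_2(u) + 1266·L_3(u).
Expanding and collecting terms gives g(u) = 2u^3 - 2u^2 - 4u + 6.
Evaluating at u = 1: g(1) = 2.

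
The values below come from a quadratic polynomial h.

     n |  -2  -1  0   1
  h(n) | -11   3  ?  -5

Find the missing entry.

The 3 known points determine the degree-2 polynomial uniquely.
Write h(n) = an^2 + bn + c. Substituting each data point gives a linear system:
  4a - 2b + c = -11
  a - b + c = 3
  a + b + c = -5
Solving the system yields a = -6, b = -4, c = 5.
So h(n) = -6n^2 - 4n + 5.
Then h(0) = 5.

5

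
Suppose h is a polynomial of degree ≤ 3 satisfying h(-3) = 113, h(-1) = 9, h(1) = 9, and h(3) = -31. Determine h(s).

h(s) = -3s^3 + 4s^2 + 3s + 5

Using the Lagrange interpolation formula with nodes -3, -1, 1, 3:
  L_0(s) = (s + 1)(s - 1)(s - 3) / -48
  L_1(s) = (s + 3)(s - 1)(s - 3) / 16
  L_2(s) = (s + 3)(s + 1)(s - 3) / -16
  L_3(s) = (s + 3)(s + 1)(s - 1) / 48
Then h(s) = 113·L_0(s) + 9·L_1(s) + 9·L_2(s) - 31·L_3(s).
Expanding and collecting terms gives h(s) = -3s³ + 4s² + 3s + 5.
Check: h(3) = -31. ✓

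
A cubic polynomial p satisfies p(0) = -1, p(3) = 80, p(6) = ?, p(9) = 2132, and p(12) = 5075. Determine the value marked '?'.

On equispaced nodes a degree-3 polynomial has vanishing fourth forward difference, so
  p(0) - 4·p(3) + 6·p(6) - 4·p(9) + p(12) = 0.
Substituting the known values and solving for p(6):
  6·p(6) = 3774
  p(6) = 629.

629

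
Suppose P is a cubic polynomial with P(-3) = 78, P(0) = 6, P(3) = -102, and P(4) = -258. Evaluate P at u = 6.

-894

Write P(u) = au^3 + bu^2 + cu + d. Substituting each data point gives a linear system:
  -27a + 9b - 3c + d = 78
  d = 6
  27a + 9b + 3c + d = -102
  64a + 16b + 4c + d = -258
Solving the system yields a = -4, b = -2, c = 6, d = 6.
So P(u) = -4u³ - 2u² + 6u + 6.
Then P(6) = -894.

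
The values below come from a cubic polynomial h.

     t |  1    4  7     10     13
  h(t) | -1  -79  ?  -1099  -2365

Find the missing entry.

-391

On equispaced nodes a degree-3 polynomial has vanishing fourth forward difference, so
  h(1) - 4·h(4) + 6·h(7) - 4·h(10) + h(13) = 0.
Substituting the known values and solving for h(7):
  6·h(7) = -2346
  h(7) = -391.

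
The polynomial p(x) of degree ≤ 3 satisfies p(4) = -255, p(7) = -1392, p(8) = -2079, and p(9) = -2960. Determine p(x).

Write p(x) = ax^3 + bx^2 + cx + d. Substituting each data point gives a linear system:
  64a + 16b + 4c + d = -255
  343a + 49b + 7c + d = -1392
  512a + 64b + 8c + d = -2079
  729a + 81b + 9c + d = -2960
Solving the system yields a = -4, b = -1, c = 4, d = 1.
So p(x) = -4x^3 - x^2 + 4x + 1.
Check: p(7) = -1392. ✓

p(x) = -4x^3 - x^2 + 4x + 1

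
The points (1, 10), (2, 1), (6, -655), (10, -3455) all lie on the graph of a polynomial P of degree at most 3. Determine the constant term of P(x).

Write P(x) = ax^3 + bx^2 + cx + d. Substituting each data point gives a linear system:
  a + b + c + d = 10
  8a + 4b + 2c + d = 1
  216a + 36b + 6c + d = -655
  1000a + 100b + 10c + d = -3455
Solving the system yields a = -4, b = 5, c = 4, d = 5.
So P(x) = -4x^3 + 5x^2 + 4x + 5.
The constant term is 5.

5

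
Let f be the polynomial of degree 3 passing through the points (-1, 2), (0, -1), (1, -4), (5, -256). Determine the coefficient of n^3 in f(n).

Write f(n) = an^3 + bn^2 + cn + d. Substituting each data point gives a linear system:
  -a + b - c + d = 2
  d = -1
  a + b + c + d = -4
  125a + 25b + 5c + d = -256
Solving the system yields a = -2, b = 0, c = -1, d = -1.
So f(n) = -2n^3 - n - 1.
The leading coefficient is -2.

-2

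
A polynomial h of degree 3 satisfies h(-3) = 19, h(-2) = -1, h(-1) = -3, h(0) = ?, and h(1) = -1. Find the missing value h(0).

1

On equispaced nodes a degree-3 polynomial has vanishing fourth forward difference, so
  h(-3) - 4·h(-2) + 6·h(-1) - 4·h(0) + h(1) = 0.
Substituting the known values and solving for h(0):
  -4·h(0) = -4
  h(0) = 1.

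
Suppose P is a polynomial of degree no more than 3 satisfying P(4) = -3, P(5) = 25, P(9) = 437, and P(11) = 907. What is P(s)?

Write P(s) = as^3 + bs^2 + cs + d. Substituting each data point gives a linear system:
  64a + 16b + 4c + d = -3
  125a + 25b + 5c + d = 25
  729a + 81b + 9c + d = 437
  1331a + 121b + 11c + d = 907
Solving the system yields a = 1, b = -3, c = -6, d = 5.
So P(s) = s³ - 3s² - 6s + 5.
Check: P(9) = 437. ✓

P(s) = s^3 - 3s^2 - 6s + 5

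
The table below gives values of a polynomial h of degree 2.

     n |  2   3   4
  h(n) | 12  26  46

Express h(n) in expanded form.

h(n) = 3n^2 - n + 2

Using the Lagrange interpolation formula with nodes 2, 3, 4:
  L_0(n) = (n - 3)(n - 4) / 2
  L_1(n) = (n - 2)(n - 4) / -1
  L_2(n) = (n - 2)(n - 3) / 2
Then h(n) = 12·L_0(n) + 26·L_1(n) + 46·L_2(n).
Expanding and collecting terms gives h(n) = 3n² - n + 2.
Check: h(3) = 26. ✓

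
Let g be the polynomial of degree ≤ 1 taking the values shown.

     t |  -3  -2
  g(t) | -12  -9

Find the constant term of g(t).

Write g(t) = at + b. Substituting each data point gives a linear system:
  -3a + b = -12
  -2a + b = -9
Solving the system yields a = 3, b = -3.
So g(t) = 3t - 3.
The constant term is -3.

-3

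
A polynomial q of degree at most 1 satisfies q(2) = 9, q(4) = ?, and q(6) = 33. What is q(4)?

The 2 known points determine the degree-1 polynomial uniquely.
Write q(n) = an + b. Substituting each data point gives a linear system:
  2a + b = 9
  6a + b = 33
Solving the system yields a = 6, b = -3.
So q(n) = 6n - 3.
Then q(4) = 21.

21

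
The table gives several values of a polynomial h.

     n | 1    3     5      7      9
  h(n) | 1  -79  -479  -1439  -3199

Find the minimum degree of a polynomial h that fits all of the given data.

Forward differences of the values at n = 1, 3, 5, 7, 9:
  h  : 1  -79  -479  -1439  -3199
  Δ  : -80  -400  -960  -1760
  Δ^2: -320  -560  -800
  Δ^3: -240  -240
  Δ^4: 0
The third differences are constant (-240) and nonzero, while all higher differences vanish, so the minimal degree is 3.

3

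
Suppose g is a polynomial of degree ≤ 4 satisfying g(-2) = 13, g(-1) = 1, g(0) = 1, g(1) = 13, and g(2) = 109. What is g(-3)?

Forward differences of the values at u = -2, -1, 0, 1, 2:
  g  : 13  1  1  13  109
  Δ  : -12  0  12  96
  Δ^2: 12  12  84
  Δ^3: 0  72
  Δ^4: 72
The fourth differences are constant, confirming degree 4.
Interpolating (Newton forward form) and evaluating at u = -3 gives g(-3) = 109.

109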